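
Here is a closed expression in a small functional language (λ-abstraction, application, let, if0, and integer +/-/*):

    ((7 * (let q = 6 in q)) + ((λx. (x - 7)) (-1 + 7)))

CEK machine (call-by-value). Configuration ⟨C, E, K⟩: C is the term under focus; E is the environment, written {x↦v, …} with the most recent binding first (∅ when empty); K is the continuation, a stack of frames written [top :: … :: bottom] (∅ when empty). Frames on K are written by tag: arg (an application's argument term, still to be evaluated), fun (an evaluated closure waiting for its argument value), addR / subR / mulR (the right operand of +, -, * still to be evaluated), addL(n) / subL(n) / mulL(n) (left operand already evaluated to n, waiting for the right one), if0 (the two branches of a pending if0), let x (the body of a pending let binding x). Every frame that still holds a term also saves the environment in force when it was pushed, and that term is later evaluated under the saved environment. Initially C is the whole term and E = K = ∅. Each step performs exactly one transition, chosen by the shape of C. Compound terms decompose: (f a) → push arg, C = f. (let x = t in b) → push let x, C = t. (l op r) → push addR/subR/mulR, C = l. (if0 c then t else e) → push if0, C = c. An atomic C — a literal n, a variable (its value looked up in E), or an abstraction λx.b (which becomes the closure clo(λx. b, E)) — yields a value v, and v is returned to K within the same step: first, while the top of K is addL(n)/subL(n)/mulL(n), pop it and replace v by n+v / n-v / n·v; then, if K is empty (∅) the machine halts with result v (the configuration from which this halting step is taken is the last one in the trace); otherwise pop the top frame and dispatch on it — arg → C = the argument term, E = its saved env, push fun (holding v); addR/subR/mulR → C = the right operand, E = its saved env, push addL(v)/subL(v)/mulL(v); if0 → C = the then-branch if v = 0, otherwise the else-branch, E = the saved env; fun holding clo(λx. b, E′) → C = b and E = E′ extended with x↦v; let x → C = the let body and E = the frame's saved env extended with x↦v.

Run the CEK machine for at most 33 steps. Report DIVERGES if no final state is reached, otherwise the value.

Answer: 41

Machine steps:
step 0: [C=((7 * (let q = 6 in q)) + ((λx. (x - 7)) (-1 + 7))) | E=∅ | K=∅]
step 1: [C=(7 * (let q = 6 in q)) | E=∅ | K=[addR]]
step 2: [C=7 | E=∅ | K=[mulR :: addR]]
step 3: [C=(let q = 6 in q) | E=∅ | K=[mulL(7) :: addR]]
step 4: [C=6 | E=∅ | K=[let q :: mulL(7) :: addR]]
step 5: [C=q | E={q↦6} | K=[mulL(7) :: addR]]
step 6: [C=((λx. (x - 7)) (-1 + 7)) | E=∅ | K=[addL(42)]]
step 7: [C=(λx. (x - 7)) | E=∅ | K=[arg :: addL(42)]]
step 8: [C=(-1 + 7) | E=∅ | K=[fun :: addL(42)]]
step 9: [C=-1 | E=∅ | K=[addR :: fun :: addL(42)]]
step 10: [C=7 | E=∅ | K=[addL(-1) :: fun :: addL(42)]]
step 11: [C=(x - 7) | E={x↦6} | K=[addL(42)]]
step 12: [C=x | E={x↦6} | K=[subR :: addL(42)]]
step 13: [C=7 | E={x↦6} | K=[subL(6) :: addL(42)]]
→ final value 41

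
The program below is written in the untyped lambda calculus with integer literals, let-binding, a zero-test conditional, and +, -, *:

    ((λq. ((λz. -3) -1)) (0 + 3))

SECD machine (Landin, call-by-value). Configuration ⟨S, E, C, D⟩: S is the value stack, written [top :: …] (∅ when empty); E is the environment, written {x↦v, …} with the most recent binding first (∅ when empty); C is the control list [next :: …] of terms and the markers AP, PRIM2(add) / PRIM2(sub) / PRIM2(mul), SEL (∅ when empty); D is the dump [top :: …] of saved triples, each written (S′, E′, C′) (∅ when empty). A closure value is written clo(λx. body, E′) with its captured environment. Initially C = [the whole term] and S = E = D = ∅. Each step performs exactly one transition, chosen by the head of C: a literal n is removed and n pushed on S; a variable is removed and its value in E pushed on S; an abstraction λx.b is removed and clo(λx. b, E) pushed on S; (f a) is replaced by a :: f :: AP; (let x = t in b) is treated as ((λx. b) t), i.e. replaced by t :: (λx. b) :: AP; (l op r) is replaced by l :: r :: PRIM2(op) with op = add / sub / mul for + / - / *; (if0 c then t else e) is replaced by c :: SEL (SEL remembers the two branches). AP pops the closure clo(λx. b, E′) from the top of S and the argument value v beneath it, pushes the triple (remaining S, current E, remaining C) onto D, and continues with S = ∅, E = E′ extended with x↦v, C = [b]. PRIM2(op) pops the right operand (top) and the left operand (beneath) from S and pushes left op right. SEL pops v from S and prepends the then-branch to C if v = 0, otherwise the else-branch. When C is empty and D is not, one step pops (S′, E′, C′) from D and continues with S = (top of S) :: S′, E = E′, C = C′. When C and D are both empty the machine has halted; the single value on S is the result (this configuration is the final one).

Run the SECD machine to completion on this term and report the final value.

Answer: -3

Machine steps:
0. [S=∅ | E=∅ | C=[((λq. ((λz. -3) -1)) (0 + 3))] | D=∅]
1. [S=∅ | E=∅ | C=[(0 + 3) :: (λq. ((λz. -3) -1)) :: AP] | D=∅]
2. [S=∅ | E=∅ | C=[0 :: 3 :: PRIM2(add) :: (λq. ((λz. -3) -1)) :: AP] | D=∅]
3. [S=[0] | E=∅ | C=[3 :: PRIM2(add) :: (λq. ((λz. -3) -1)) :: AP] | D=∅]
4. [S=[3 :: 0] | E=∅ | C=[PRIM2(add) :: (λq. ((λz. -3) -1)) :: AP] | D=∅]
5. [S=[3] | E=∅ | C=[(λq. ((λz. -3) -1)) :: AP] | D=∅]
6. [S=[clo(λq. ((λz. -3) -1), ∅) :: 3] | E=∅ | C=[AP] | D=∅]
7. [S=∅ | E={q↦3} | C=[((λz. -3) -1)] | D=[(∅, ∅, ∅)]]
8. [S=∅ | E={q↦3} | C=[-1 :: (λz. -3) :: AP] | D=[(∅, ∅, ∅)]]
9. [S=[-1] | E={q↦3} | C=[(λz. -3) :: AP] | D=[(∅, ∅, ∅)]]
10. [S=[clo(λz. -3, {q↦3}) :: -1] | E={q↦3} | C=[AP] | D=[(∅, ∅, ∅)]]
11. [S=∅ | E={z↦-1, q↦3} | C=[-3] | D=[(∅, {q↦3}, ∅) :: (∅, ∅, ∅)]]
12. [S=[-3] | E={z↦-1, q↦3} | C=∅ | D=[(∅, {q↦3}, ∅) :: (∅, ∅, ∅)]]
13. [S=[-3] | E={q↦3} | C=∅ | D=[(∅, ∅, ∅)]]
14. [S=[-3] | E=∅ | C=∅ | D=∅]
→ final value -3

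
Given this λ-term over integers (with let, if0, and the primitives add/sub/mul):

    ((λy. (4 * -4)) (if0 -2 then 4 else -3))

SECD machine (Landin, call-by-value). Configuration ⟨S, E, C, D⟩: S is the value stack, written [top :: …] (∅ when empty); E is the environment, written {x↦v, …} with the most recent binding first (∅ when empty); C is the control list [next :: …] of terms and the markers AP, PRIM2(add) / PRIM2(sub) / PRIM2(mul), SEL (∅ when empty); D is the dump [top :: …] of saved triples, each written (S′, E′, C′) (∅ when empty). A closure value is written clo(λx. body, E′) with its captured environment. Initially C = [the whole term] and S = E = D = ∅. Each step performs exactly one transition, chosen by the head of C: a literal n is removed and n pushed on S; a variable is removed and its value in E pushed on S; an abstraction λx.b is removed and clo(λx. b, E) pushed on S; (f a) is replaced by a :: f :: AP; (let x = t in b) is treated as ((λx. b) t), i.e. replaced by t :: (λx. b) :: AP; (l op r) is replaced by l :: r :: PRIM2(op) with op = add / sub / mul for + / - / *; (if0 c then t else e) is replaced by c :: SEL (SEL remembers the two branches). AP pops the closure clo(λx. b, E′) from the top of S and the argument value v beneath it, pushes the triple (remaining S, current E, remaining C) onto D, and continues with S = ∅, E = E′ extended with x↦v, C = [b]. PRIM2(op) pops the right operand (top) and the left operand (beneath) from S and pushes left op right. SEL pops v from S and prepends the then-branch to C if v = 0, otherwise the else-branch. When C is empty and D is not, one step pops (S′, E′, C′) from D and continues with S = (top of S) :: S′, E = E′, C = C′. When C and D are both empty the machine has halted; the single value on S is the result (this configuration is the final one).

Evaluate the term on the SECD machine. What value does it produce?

t=0: ⟨S=∅; E=∅; C=[((λy. (4 * -4)) (if0 -2 then 4 else -3))]; D=∅⟩
t=1: ⟨S=∅; E=∅; C=[(if0 -2 then 4 else -3) :: (λy. (4 * -4)) :: AP]; D=∅⟩
t=2: ⟨S=∅; E=∅; C=[-2 :: SEL :: (λy. (4 * -4)) :: AP]; D=∅⟩
t=3: ⟨S=[-2]; E=∅; C=[SEL :: (λy. (4 * -4)) :: AP]; D=∅⟩
t=4: ⟨S=∅; E=∅; C=[-3 :: (λy. (4 * -4)) :: AP]; D=∅⟩
t=5: ⟨S=[-3]; E=∅; C=[(λy. (4 * -4)) :: AP]; D=∅⟩
t=6: ⟨S=[clo(λy. (4 * -4), ∅) :: -3]; E=∅; C=[AP]; D=∅⟩
t=7: ⟨S=∅; E={y↦-3}; C=[(4 * -4)]; D=[(∅, ∅, ∅)]⟩
t=8: ⟨S=∅; E={y↦-3}; C=[4 :: -4 :: PRIM2(mul)]; D=[(∅, ∅, ∅)]⟩
t=9: ⟨S=[4]; E={y↦-3}; C=[-4 :: PRIM2(mul)]; D=[(∅, ∅, ∅)]⟩
t=10: ⟨S=[-4 :: 4]; E={y↦-3}; C=[PRIM2(mul)]; D=[(∅, ∅, ∅)]⟩
t=11: ⟨S=[-16]; E={y↦-3}; C=∅; D=[(∅, ∅, ∅)]⟩
t=12: ⟨S=[-16]; E=∅; C=∅; D=∅⟩
→ final value -16

Answer: -16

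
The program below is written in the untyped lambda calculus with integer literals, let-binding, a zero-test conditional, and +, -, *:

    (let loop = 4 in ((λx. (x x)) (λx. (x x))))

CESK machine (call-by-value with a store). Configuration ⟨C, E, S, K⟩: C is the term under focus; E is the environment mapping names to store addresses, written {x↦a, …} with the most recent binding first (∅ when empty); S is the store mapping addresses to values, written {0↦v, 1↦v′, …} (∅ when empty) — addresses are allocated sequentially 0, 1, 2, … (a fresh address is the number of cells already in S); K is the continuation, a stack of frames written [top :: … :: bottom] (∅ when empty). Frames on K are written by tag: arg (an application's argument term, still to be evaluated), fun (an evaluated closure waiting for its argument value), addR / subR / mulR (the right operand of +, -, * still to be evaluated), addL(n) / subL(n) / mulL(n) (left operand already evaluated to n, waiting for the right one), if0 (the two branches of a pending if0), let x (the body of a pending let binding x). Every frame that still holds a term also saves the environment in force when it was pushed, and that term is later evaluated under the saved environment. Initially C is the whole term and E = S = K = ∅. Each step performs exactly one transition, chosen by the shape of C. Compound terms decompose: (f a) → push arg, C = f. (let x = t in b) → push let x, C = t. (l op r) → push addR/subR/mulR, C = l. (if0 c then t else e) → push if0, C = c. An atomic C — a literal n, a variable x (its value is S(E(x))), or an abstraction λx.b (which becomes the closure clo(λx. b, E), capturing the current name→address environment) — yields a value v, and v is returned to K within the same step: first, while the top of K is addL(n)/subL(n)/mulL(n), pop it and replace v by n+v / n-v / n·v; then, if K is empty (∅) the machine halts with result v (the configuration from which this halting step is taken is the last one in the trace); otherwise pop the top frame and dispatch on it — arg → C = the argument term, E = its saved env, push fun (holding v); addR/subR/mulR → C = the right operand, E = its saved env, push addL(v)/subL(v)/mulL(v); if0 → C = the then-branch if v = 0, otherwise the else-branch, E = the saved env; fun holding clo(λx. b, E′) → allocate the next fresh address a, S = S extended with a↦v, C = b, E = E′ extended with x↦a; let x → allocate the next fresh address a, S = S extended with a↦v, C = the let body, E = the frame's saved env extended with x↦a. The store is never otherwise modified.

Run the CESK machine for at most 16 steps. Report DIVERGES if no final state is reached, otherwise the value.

step 0: <C=(let loop = 4 in ((λx. (x x)) (λx. (x x)))), E=∅, S=∅, K=∅>
step 1: <C=4, E=∅, S=∅, K=[let loop]>
step 2: <C=((λx. (x x)) (λx. (x x))), E={loop↦0}, S={0↦4}, K=∅>
step 3: <C=(λx. (x x)), E={loop↦0}, S={0↦4}, K=[arg]>
step 4: <C=(λx. (x x)), E={loop↦0}, S={0↦4}, K=[fun]>
step 5: <C=(x x), E={x↦1, loop↦0}, S={0↦4, 1↦clo(λx. (x x), {loop↦0})}, K=∅>
step 6: <C=x, E={x↦1, loop↦0}, S={0↦4, 1↦clo(λx. (x x), {loop↦0})}, K=[arg]>
step 7: <C=x, E={x↦1, loop↦0}, S={0↦4, 1↦clo(λx. (x x), {loop↦0})}, K=[fun]>
step 8: <C=(x x), E={x↦2, loop↦0}, S={0↦4, 1↦clo(λx. (x x), {loop↦0}), 2↦clo(λx. (x x), {loop↦0})}, K=∅>
step 9: <C=x, E={x↦2, loop↦0}, S={0↦4, 1↦clo(λx. (x x), {loop↦0}), 2↦clo(λx. (x x), {loop↦0})}, K=[arg]>
step 10: <C=x, E={x↦2, loop↦0}, S={0↦4, 1↦clo(λx. (x x), {loop↦0}), 2↦clo(λx. (x x), {loop↦0})}, K=[fun]>
step 11: <C=(x x), E={x↦3, loop↦0}, S={0↦4, 1↦clo(λx. (x x), {loop↦0}), 2↦clo(λx. (x x), {loop↦0}), 3↦clo(λx. (x x), {loop↦0})}, K=∅>
step 12: <C=x, E={x↦3, loop↦0}, S={0↦4, 1↦clo(λx. (x x), {loop↦0}), 2↦clo(λx. (x x), {loop↦0}), 3↦clo(λx. (x x), {loop↦0})}, K=[arg]>
step 13: <C=x, E={x↦3, loop↦0}, S={0↦4, 1↦clo(λx. (x x), {loop↦0}), 2↦clo(λx. (x x), {loop↦0}), 3↦clo(λx. (x x), {loop↦0})}, K=[fun]>
step 14: <C=(x x), E={x↦4, loop↦0}, S={0↦4, 1↦clo(λx. (x x), {loop↦0}), 2↦clo(λx. (x x), {loop↦0}), 3↦clo(λx. (x x), {loop↦0}), 4↦clo(λx. (x x), {loop↦0})}, K=∅>
step 15: <C=x, E={x↦4, loop↦0}, S={0↦4, 1↦clo(λx. (x x), {loop↦0}), 2↦clo(λx. (x x), {loop↦0}), 3↦clo(λx. (x x), {loop↦0}), 4↦clo(λx. (x x), {loop↦0})}, K=[arg]>
step 16: <C=x, E={x↦4, loop↦0}, S={0↦4, 1↦clo(λx. (x x), {loop↦0}), 2↦clo(λx. (x x), {loop↦0}), 3↦clo(λx. (x x), {loop↦0}), 4↦clo(λx. (x x), {loop↦0})}, K=[fun]>
→ 16 transitions taken and the configuration is still not final: no result within 16 steps

Answer: DIVERGES (no final state within 16 steps)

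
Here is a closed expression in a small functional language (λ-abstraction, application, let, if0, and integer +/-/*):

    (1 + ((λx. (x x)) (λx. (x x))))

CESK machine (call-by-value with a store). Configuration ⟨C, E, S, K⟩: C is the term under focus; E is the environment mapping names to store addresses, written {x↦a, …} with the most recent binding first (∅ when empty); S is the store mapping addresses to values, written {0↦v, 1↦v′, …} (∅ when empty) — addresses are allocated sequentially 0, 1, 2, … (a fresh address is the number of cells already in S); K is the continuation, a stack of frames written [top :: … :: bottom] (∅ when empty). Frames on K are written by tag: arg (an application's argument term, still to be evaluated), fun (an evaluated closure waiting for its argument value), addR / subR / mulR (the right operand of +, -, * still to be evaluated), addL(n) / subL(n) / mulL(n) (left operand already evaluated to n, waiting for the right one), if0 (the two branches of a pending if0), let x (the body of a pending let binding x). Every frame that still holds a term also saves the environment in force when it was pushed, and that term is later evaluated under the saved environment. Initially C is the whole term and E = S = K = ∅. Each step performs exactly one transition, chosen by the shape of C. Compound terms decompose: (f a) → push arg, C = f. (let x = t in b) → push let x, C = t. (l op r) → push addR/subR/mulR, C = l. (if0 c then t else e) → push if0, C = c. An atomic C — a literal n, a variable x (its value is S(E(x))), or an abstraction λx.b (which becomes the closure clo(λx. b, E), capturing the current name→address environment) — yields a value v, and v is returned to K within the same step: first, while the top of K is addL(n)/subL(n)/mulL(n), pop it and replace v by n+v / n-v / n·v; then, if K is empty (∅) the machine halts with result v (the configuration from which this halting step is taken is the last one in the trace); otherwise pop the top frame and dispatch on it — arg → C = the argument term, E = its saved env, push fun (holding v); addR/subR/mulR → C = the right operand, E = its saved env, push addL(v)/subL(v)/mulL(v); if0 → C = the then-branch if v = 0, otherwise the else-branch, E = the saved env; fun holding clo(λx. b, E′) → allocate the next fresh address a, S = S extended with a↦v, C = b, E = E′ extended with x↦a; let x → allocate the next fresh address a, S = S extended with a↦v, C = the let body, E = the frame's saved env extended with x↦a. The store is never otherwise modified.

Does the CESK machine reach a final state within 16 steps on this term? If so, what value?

t=0: <C=(1 + ((λx. (x x)) (λx. (x x)))), E=∅, S=∅, K=∅>
t=1: <C=1, E=∅, S=∅, K=[addR]>
t=2: <C=((λx. (x x)) (λx. (x x))), E=∅, S=∅, K=[addL(1)]>
t=3: <C=(λx. (x x)), E=∅, S=∅, K=[arg :: addL(1)]>
t=4: <C=(λx. (x x)), E=∅, S=∅, K=[fun :: addL(1)]>
t=5: <C=(x x), E={x↦0}, S={0↦clo(λx. (x x), ∅)}, K=[addL(1)]>
t=6: <C=x, E={x↦0}, S={0↦clo(λx. (x x), ∅)}, K=[arg :: addL(1)]>
t=7: <C=x, E={x↦0}, S={0↦clo(λx. (x x), ∅)}, K=[fun :: addL(1)]>
t=8: <C=(x x), E={x↦1}, S={0↦clo(λx. (x x), ∅), 1↦clo(λx. (x x), ∅)}, K=[addL(1)]>
t=9: <C=x, E={x↦1}, S={0↦clo(λx. (x x), ∅), 1↦clo(λx. (x x), ∅)}, K=[arg :: addL(1)]>
t=10: <C=x, E={x↦1}, S={0↦clo(λx. (x x), ∅), 1↦clo(λx. (x x), ∅)}, K=[fun :: addL(1)]>
t=11: <C=(x x), E={x↦2}, S={0↦clo(λx. (x x), ∅), 1↦clo(λx. (x x), ∅), 2↦clo(λx. (x x), ∅)}, K=[addL(1)]>
t=12: <C=x, E={x↦2}, S={0↦clo(λx. (x x), ∅), 1↦clo(λx. (x x), ∅), 2↦clo(λx. (x x), ∅)}, K=[arg :: addL(1)]>
t=13: <C=x, E={x↦2}, S={0↦clo(λx. (x x), ∅), 1↦clo(λx. (x x), ∅), 2↦clo(λx. (x x), ∅)}, K=[fun :: addL(1)]>
t=14: <C=(x x), E={x↦3}, S={0↦clo(λx. (x x), ∅), 1↦clo(λx. (x x), ∅), 2↦clo(λx. (x x), ∅), 3↦clo(λx. (x x), ∅)}, K=[addL(1)]>
t=15: <C=x, E={x↦3}, S={0↦clo(λx. (x x), ∅), 1↦clo(λx. (x x), ∅), 2↦clo(λx. (x x), ∅), 3↦clo(λx. (x x), ∅)}, K=[arg :: addL(1)]>
t=16: <C=x, E={x↦3}, S={0↦clo(λx. (x x), ∅), 1↦clo(λx. (x x), ∅), 2↦clo(λx. (x x), ∅), 3↦clo(λx. (x x), ∅)}, K=[fun :: addL(1)]>
→ 16 transitions taken and the configuration is still not final: no result within 16 steps

Answer: DIVERGES (no final state within 16 steps)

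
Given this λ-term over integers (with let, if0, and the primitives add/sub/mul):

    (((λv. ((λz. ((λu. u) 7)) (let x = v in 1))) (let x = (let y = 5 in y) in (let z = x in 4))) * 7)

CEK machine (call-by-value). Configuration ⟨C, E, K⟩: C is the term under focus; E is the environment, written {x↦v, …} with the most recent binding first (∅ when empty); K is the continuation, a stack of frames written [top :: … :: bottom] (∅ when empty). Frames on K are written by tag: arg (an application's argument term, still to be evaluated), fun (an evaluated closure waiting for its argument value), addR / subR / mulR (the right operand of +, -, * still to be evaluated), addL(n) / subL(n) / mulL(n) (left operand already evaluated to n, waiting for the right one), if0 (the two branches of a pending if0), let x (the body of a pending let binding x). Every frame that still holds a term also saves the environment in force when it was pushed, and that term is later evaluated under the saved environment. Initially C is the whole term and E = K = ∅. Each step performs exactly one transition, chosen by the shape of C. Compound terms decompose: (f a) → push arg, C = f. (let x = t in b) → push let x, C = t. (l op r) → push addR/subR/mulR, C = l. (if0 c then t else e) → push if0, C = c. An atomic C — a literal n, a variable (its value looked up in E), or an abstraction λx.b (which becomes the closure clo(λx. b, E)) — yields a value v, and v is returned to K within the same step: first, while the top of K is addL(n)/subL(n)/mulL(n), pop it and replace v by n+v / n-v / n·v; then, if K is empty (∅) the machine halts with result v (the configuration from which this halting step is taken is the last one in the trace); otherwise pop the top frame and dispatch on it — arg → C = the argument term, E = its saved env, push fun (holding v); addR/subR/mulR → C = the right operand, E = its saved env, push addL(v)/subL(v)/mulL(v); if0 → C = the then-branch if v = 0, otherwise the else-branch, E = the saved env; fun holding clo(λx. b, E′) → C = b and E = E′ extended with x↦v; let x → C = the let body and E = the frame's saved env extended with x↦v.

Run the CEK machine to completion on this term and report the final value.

0. [C=(((λv. ((λz. ((λu. u) 7)) (let x = v in 1))) (let x = (let y = 5 in y) in (let z = x in 4))) * 7) | E=∅ | K=∅]
1. [C=((λv. ((λz. ((λu. u) 7)) (let x = v in 1))) (let x = (let y = 5 in y) in (let z = x in 4))) | E=∅ | K=[mulR]]
2. [C=(λv. ((λz. ((λu. u) 7)) (let x = v in 1))) | E=∅ | K=[arg :: mulR]]
3. [C=(let x = (let y = 5 in y) in (let z = x in 4)) | E=∅ | K=[fun :: mulR]]
4. [C=(let y = 5 in y) | E=∅ | K=[let x :: fun :: mulR]]
5. [C=5 | E=∅ | K=[let y :: let x :: fun :: mulR]]
6. [C=y | E={y↦5} | K=[let x :: fun :: mulR]]
7. [C=(let z = x in 4) | E={x↦5} | K=[fun :: mulR]]
8. [C=x | E={x↦5} | K=[let z :: fun :: mulR]]
9. [C=4 | E={z↦5, x↦5} | K=[fun :: mulR]]
10. [C=((λz. ((λu. u) 7)) (let x = v in 1)) | E={v↦4} | K=[mulR]]
11. [C=(λz. ((λu. u) 7)) | E={v↦4} | K=[arg :: mulR]]
12. [C=(let x = v in 1) | E={v↦4} | K=[fun :: mulR]]
13. [C=v | E={v↦4} | K=[let x :: fun :: mulR]]
14. [C=1 | E={x↦4, v↦4} | K=[fun :: mulR]]
15. [C=((λu. u) 7) | E={z↦1, v↦4} | K=[mulR]]
16. [C=(λu. u) | E={z↦1, v↦4} | K=[arg :: mulR]]
17. [C=7 | E={z↦1, v↦4} | K=[fun :: mulR]]
18. [C=u | E={u↦7, z↦1, v↦4} | K=[mulR]]
19. [C=7 | E=∅ | K=[mulL(7)]]
→ final value 49

Answer: 49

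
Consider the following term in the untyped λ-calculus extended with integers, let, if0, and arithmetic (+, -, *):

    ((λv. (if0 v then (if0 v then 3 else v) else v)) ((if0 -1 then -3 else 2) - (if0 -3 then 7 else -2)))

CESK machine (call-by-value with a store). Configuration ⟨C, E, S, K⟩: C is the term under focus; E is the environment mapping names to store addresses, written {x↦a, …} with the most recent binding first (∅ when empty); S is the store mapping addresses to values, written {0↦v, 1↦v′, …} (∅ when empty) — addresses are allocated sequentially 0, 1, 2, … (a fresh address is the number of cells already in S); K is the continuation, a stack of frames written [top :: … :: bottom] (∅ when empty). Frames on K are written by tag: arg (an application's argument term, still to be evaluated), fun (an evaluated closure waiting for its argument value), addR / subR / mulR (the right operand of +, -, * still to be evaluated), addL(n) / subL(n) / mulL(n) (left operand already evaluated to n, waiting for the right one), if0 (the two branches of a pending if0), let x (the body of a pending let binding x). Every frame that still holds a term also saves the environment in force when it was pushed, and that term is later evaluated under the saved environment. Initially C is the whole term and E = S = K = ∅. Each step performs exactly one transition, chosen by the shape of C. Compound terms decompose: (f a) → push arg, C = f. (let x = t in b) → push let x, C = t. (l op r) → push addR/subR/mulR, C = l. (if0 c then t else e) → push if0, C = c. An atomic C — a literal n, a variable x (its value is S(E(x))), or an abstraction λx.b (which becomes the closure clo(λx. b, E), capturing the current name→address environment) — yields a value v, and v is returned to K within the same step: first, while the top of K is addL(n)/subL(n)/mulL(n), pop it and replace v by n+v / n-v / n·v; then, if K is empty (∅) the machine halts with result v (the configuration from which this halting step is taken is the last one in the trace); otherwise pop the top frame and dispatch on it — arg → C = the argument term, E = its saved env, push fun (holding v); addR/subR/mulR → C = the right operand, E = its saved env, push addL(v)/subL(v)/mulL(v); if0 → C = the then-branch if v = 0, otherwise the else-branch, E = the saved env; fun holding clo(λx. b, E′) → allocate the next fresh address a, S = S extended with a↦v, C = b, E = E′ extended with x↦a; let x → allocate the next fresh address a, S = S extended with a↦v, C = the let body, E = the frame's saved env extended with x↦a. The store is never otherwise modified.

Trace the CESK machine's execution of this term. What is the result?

Answer: 4

Execution trace:
0. [C=((λv. (if0 v then (if0 v then 3 else v) else v)) ((if0 -1 then -3 else 2) - (if0 -3 then 7 else -2))) | E=∅ | S=∅ | K=∅]
1. [C=(λv. (if0 v then (if0 v then 3 else v) else v)) | E=∅ | S=∅ | K=[arg]]
2. [C=((if0 -1 then -3 else 2) - (if0 -3 then 7 else -2)) | E=∅ | S=∅ | K=[fun]]
3. [C=(if0 -1 then -3 else 2) | E=∅ | S=∅ | K=[subR :: fun]]
4. [C=-1 | E=∅ | S=∅ | K=[if0 :: subR :: fun]]
5. [C=2 | E=∅ | S=∅ | K=[subR :: fun]]
6. [C=(if0 -3 then 7 else -2) | E=∅ | S=∅ | K=[subL(2) :: fun]]
7. [C=-3 | E=∅ | S=∅ | K=[if0 :: subL(2) :: fun]]
8. [C=-2 | E=∅ | S=∅ | K=[subL(2) :: fun]]
9. [C=(if0 v then (if0 v then 3 else v) else v) | E={v↦0} | S={0↦4} | K=∅]
10. [C=v | E={v↦0} | S={0↦4} | K=[if0]]
11. [C=v | E={v↦0} | S={0↦4} | K=∅]
→ final value 4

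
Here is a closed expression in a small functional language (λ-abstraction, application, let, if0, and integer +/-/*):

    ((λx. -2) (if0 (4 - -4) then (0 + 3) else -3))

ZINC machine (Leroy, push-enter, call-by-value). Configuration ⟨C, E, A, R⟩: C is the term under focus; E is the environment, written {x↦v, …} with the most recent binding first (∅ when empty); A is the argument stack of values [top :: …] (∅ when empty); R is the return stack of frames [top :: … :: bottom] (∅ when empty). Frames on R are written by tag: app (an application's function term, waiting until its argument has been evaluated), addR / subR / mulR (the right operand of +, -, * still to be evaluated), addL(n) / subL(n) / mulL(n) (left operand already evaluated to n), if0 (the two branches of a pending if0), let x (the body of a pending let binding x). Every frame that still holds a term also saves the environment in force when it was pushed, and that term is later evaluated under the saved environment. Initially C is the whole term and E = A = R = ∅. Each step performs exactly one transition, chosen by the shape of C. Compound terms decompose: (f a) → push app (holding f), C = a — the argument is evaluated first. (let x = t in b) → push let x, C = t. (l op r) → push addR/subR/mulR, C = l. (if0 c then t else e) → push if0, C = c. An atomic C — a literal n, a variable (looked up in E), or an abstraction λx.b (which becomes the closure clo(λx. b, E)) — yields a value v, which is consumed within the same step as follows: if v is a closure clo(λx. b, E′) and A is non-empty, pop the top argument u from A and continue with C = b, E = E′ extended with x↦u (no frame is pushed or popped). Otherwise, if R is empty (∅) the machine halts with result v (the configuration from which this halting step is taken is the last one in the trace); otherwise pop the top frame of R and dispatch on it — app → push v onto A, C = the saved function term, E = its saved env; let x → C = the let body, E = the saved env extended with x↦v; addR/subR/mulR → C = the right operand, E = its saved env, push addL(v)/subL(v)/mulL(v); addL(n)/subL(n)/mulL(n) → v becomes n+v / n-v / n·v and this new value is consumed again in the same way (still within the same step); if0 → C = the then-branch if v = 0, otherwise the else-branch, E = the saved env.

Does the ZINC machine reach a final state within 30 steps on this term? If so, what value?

Answer: -2

Derivation:
[0] ⟨C=((λx. -2) (if0 (4 - -4) then (0 + 3) else -3)); E=∅; A=∅; R=∅⟩
[1] ⟨C=(if0 (4 - -4) then (0 + 3) else -3); E=∅; A=∅; R=[app]⟩
[2] ⟨C=(4 - -4); E=∅; A=∅; R=[if0 :: app]⟩
[3] ⟨C=4; E=∅; A=∅; R=[subR :: if0 :: app]⟩
[4] ⟨C=-4; E=∅; A=∅; R=[subL(4) :: if0 :: app]⟩
[5] ⟨C=-3; E=∅; A=∅; R=[app]⟩
[6] ⟨C=(λx. -2); E=∅; A=[-3]; R=∅⟩
[7] ⟨C=-2; E={x↦-3}; A=∅; R=∅⟩
→ final value -2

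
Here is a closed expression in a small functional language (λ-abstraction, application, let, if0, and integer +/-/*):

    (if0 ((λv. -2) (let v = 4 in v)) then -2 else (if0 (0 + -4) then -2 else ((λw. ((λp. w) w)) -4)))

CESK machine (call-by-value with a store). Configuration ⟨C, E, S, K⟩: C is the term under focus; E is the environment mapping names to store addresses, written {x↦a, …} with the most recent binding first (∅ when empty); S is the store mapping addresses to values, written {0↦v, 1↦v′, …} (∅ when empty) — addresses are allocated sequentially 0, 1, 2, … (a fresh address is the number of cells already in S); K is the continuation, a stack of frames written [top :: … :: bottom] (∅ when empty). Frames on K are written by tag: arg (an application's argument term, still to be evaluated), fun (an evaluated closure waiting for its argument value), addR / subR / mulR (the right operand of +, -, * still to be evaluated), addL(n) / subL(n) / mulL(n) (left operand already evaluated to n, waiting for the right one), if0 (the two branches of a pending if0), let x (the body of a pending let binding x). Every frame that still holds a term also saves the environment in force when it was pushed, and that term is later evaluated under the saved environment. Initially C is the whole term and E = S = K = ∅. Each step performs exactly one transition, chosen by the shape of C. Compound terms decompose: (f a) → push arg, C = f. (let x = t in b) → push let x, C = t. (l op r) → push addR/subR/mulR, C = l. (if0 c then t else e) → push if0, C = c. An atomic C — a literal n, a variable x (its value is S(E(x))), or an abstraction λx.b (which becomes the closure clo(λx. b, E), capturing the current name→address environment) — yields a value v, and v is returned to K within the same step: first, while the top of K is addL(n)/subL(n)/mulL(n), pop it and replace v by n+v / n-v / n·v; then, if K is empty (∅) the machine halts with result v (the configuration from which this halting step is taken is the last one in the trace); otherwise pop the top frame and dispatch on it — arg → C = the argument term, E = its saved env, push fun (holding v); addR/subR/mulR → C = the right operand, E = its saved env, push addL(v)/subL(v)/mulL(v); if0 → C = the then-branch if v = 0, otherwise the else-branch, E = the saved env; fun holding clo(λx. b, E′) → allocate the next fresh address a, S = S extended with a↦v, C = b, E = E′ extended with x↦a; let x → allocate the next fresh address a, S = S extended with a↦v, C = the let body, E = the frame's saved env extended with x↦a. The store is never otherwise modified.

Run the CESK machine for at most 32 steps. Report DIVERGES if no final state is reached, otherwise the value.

[0] [C=(if0 ((λv. -2) (let v = 4 in v)) then -2 else (if0 (0 + -4) then -2 else ((λw. ((λp. w) w)) -4))) | E=∅ | S=∅ | K=∅]
[1] [C=((λv. -2) (let v = 4 in v)) | E=∅ | S=∅ | K=[if0]]
[2] [C=(λv. -2) | E=∅ | S=∅ | K=[arg :: if0]]
[3] [C=(let v = 4 in v) | E=∅ | S=∅ | K=[fun :: if0]]
[4] [C=4 | E=∅ | S=∅ | K=[let v :: fun :: if0]]
[5] [C=v | E={v↦0} | S={0↦4} | K=[fun :: if0]]
[6] [C=-2 | E={v↦1} | S={0↦4, 1↦4} | K=[if0]]
[7] [C=(if0 (0 + -4) then -2 else ((λw. ((λp. w) w)) -4)) | E=∅ | S={0↦4, 1↦4} | K=∅]
[8] [C=(0 + -4) | E=∅ | S={0↦4, 1↦4} | K=[if0]]
[9] [C=0 | E=∅ | S={0↦4, 1↦4} | K=[addR :: if0]]
[10] [C=-4 | E=∅ | S={0↦4, 1↦4} | K=[addL(0) :: if0]]
[11] [C=((λw. ((λp. w) w)) -4) | E=∅ | S={0↦4, 1↦4} | K=∅]
[12] [C=(λw. ((λp. w) w)) | E=∅ | S={0↦4, 1↦4} | K=[arg]]
[13] [C=-4 | E=∅ | S={0↦4, 1↦4} | K=[fun]]
[14] [C=((λp. w) w) | E={w↦2} | S={0↦4, 1↦4, 2↦-4} | K=∅]
[15] [C=(λp. w) | E={w↦2} | S={0↦4, 1↦4, 2↦-4} | K=[arg]]
[16] [C=w | E={w↦2} | S={0↦4, 1↦4, 2↦-4} | K=[fun]]
[17] [C=w | E={p↦3, w↦2} | S={0↦4, 1↦4, 2↦-4, 3↦-4} | K=∅]
→ final value -4

Answer: -4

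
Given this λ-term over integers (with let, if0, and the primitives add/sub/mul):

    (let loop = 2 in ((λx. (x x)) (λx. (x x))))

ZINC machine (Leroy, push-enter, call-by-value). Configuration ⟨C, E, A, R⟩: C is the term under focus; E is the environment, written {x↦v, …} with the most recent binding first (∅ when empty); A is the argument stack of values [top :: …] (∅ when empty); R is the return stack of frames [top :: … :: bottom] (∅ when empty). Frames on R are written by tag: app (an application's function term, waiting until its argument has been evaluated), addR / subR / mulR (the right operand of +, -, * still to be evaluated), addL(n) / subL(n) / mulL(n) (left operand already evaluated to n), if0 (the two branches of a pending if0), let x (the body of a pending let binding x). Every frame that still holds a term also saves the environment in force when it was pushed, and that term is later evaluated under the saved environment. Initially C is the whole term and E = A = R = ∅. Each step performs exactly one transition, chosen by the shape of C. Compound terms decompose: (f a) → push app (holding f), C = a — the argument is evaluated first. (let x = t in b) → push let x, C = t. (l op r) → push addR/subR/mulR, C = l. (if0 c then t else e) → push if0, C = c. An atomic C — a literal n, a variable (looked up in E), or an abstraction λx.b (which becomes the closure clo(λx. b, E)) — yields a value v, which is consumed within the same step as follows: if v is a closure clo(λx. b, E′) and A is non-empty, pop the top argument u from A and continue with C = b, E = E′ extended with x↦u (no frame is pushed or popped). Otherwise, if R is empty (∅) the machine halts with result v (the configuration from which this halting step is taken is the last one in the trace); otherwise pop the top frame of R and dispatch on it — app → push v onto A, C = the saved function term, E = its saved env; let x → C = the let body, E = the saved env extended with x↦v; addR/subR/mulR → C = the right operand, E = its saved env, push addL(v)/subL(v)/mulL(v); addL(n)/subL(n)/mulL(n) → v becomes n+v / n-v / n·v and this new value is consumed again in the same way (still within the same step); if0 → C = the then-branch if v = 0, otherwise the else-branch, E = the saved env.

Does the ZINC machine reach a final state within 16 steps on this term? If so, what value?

[0] ⟨C=(let loop = 2 in ((λx. (x x)) (λx. (x x)))); E=∅; A=∅; R=∅⟩
[1] ⟨C=2; E=∅; A=∅; R=[let loop]⟩
[2] ⟨C=((λx. (x x)) (λx. (x x))); E={loop↦2}; A=∅; R=∅⟩
[3] ⟨C=(λx. (x x)); E={loop↦2}; A=∅; R=[app]⟩
[4] ⟨C=(λx. (x x)); E={loop↦2}; A=[clo(λx. (x x), {loop↦2})]; R=∅⟩
[5] ⟨C=(x x); E={x↦clo(λx. (x x), {loop↦2}), loop↦2}; A=∅; R=∅⟩
[6] ⟨C=x; E={x↦clo(λx. (x x), {loop↦2}), loop↦2}; A=∅; R=[app]⟩
[7] ⟨C=x; E={x↦clo(λx. (x x), {loop↦2}), loop↦2}; A=[clo(λx. (x x), {loop↦2})]; R=∅⟩
… configuration repeats with period 3 (steps 5–7 recur indefinitely) …

Answer: DIVERGES (no final state within 16 steps)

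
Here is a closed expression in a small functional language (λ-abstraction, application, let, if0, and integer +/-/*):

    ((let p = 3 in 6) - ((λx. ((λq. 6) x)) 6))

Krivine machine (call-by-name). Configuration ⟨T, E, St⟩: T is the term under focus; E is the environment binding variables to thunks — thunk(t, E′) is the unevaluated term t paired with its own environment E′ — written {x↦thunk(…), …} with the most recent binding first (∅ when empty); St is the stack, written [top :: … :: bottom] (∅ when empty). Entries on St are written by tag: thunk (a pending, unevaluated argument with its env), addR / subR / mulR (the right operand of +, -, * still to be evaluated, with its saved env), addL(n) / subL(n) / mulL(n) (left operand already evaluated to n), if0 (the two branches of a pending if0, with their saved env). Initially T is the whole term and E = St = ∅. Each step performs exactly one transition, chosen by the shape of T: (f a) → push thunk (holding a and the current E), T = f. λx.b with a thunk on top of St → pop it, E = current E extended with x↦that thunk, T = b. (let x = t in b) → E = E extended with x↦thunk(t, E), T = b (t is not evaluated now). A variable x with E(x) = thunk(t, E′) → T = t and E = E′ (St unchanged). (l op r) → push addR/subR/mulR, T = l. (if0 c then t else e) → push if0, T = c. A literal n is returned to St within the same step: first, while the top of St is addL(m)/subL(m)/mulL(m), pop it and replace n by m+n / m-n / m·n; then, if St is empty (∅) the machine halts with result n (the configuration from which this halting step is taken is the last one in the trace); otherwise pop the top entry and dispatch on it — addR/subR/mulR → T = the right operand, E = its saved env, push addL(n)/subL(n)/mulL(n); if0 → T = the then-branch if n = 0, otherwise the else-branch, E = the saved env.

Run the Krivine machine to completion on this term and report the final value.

0. ⟨T=((let p = 3 in 6) - ((λx. ((λq. 6) x)) 6)); E=∅; St=∅⟩
1. ⟨T=(let p = 3 in 6); E=∅; St=[subR]⟩
2. ⟨T=6; E={p↦thunk(3, ∅)}; St=[subR]⟩
3. ⟨T=((λx. ((λq. 6) x)) 6); E=∅; St=[subL(6)]⟩
4. ⟨T=(λx. ((λq. 6) x)); E=∅; St=[thunk :: subL(6)]⟩
5. ⟨T=((λq. 6) x); E={x↦thunk(6, ∅)}; St=[subL(6)]⟩
6. ⟨T=(λq. 6); E={x↦thunk(6, ∅)}; St=[thunk :: subL(6)]⟩
7. ⟨T=6; E={q↦thunk(x, {x↦thunk(6, ∅)}), x↦thunk(6, ∅)}; St=[subL(6)]⟩
→ final value 0

Answer: 0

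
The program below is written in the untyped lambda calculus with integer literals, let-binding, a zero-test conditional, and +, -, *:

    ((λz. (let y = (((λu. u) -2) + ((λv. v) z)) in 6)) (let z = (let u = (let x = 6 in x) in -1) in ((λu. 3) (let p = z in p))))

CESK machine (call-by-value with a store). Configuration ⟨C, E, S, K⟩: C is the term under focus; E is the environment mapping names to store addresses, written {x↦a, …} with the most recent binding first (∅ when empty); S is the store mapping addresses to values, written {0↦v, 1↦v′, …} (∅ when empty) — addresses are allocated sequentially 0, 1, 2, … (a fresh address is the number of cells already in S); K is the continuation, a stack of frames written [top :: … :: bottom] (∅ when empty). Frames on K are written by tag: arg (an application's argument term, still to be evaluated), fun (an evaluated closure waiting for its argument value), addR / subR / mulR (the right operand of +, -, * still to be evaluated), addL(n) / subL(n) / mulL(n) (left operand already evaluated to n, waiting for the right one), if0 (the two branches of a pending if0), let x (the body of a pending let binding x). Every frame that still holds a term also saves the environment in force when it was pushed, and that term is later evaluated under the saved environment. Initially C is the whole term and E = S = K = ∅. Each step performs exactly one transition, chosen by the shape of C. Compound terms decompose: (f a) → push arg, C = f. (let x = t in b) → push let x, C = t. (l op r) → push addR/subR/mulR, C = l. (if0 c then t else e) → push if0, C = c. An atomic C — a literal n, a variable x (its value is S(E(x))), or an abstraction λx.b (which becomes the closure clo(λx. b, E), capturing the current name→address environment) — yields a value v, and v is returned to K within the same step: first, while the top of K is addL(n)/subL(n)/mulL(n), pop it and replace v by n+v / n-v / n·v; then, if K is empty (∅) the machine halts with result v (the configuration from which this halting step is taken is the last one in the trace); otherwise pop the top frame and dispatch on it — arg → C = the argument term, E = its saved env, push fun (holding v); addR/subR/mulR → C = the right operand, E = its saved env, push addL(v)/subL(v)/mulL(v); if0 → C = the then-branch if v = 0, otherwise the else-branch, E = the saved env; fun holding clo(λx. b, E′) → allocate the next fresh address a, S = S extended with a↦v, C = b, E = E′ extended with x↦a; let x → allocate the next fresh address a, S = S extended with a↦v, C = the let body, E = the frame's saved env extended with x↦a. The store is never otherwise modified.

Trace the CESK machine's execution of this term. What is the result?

[0] ⟨C=((λz. (let y = (((λu. u) -2) + ((λv. v) z)) in 6)) (let z = (let u = (let x = 6 in x) in -1) in ((λu. 3) (let p = z in p)))); E=∅; S=∅; K=∅⟩
[1] ⟨C=(λz. (let y = (((λu. u) -2) + ((λv. v) z)) in 6)); E=∅; S=∅; K=[arg]⟩
[2] ⟨C=(let z = (let u = (let x = 6 in x) in -1) in ((λu. 3) (let p = z in p))); E=∅; S=∅; K=[fun]⟩
[3] ⟨C=(let u = (let x = 6 in x) in -1); E=∅; S=∅; K=[let z :: fun]⟩
[4] ⟨C=(let x = 6 in x); E=∅; S=∅; K=[let u :: let z :: fun]⟩
[5] ⟨C=6; E=∅; S=∅; K=[let x :: let u :: let z :: fun]⟩
[6] ⟨C=x; E={x↦0}; S={0↦6}; K=[let u :: let z :: fun]⟩
[7] ⟨C=-1; E={u↦1}; S={0↦6, 1↦6}; K=[let z :: fun]⟩
[8] ⟨C=((λu. 3) (let p = z in p)); E={z↦2}; S={0↦6, 1↦6, 2↦-1}; K=[fun]⟩
[9] ⟨C=(λu. 3); E={z↦2}; S={0↦6, 1↦6, 2↦-1}; K=[arg :: fun]⟩
[10] ⟨C=(let p = z in p); E={z↦2}; S={0↦6, 1↦6, 2↦-1}; K=[fun :: fun]⟩
[11] ⟨C=z; E={z↦2}; S={0↦6, 1↦6, 2↦-1}; K=[let p :: fun :: fun]⟩
[12] ⟨C=p; E={p↦3, z↦2}; S={0↦6, 1↦6, 2↦-1, 3↦-1}; K=[fun :: fun]⟩
[13] ⟨C=3; E={u↦4, z↦2}; S={0↦6, 1↦6, 2↦-1, 3↦-1, 4↦-1}; K=[fun]⟩
[14] ⟨C=(let y = (((λu. u) -2) + ((λv. v) z)) in 6); E={z↦5}; S={0↦6, 1↦6, 2↦-1, 3↦-1, 4↦-1, 5↦3}; K=∅⟩
[15] ⟨C=(((λu. u) -2) + ((λv. v) z)); E={z↦5}; S={0↦6, 1↦6, 2↦-1, 3↦-1, 4↦-1, 5↦3}; K=[let y]⟩
[16] ⟨C=((λu. u) -2); E={z↦5}; S={0↦6, 1↦6, 2↦-1, 3↦-1, 4↦-1, 5↦3}; K=[addR :: let y]⟩
[17] ⟨C=(λu. u); E={z↦5}; S={0↦6, 1↦6, 2↦-1, 3↦-1, 4↦-1, 5↦3}; K=[arg :: addR :: let y]⟩
[18] ⟨C=-2; E={z↦5}; S={0↦6, 1↦6, 2↦-1, 3↦-1, 4↦-1, 5↦3}; K=[fun :: addR :: let y]⟩
[19] ⟨C=u; E={u↦6, z↦5}; S={0↦6, 1↦6, 2↦-1, 3↦-1, 4↦-1, 5↦3, 6↦-2}; K=[addR :: let y]⟩
[20] ⟨C=((λv. v) z); E={z↦5}; S={0↦6, 1↦6, 2↦-1, 3↦-1, 4↦-1, 5↦3, 6↦-2}; K=[addL(-2) :: let y]⟩
[21] ⟨C=(λv. v); E={z↦5}; S={0↦6, 1↦6, 2↦-1, 3↦-1, 4↦-1, 5↦3, 6↦-2}; K=[arg :: addL(-2) :: let y]⟩
[22] ⟨C=z; E={z↦5}; S={0↦6, 1↦6, 2↦-1, 3↦-1, 4↦-1, 5↦3, 6↦-2}; K=[fun :: addL(-2) :: let y]⟩
[23] ⟨C=v; E={v↦7, z↦5}; S={0↦6, 1↦6, 2↦-1, 3↦-1, 4↦-1, 5↦3, 6↦-2, 7↦3}; K=[addL(-2) :: let y]⟩
[24] ⟨C=6; E={y↦8, z↦5}; S={0↦6, 1↦6, 2↦-1, 3↦-1, 4↦-1, 5↦3, 6↦-2, 7↦3, 8↦1}; K=∅⟩
→ final value 6

Answer: 6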